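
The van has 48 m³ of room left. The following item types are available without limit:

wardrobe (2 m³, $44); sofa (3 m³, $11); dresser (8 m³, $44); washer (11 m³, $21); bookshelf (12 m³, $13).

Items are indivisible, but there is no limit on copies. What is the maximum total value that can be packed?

Best value-per-unit is wardrobe at 44/2, and filling with it alone uses volume 24×2=48. No mix of the others beats 24×44 = 1056.

$1056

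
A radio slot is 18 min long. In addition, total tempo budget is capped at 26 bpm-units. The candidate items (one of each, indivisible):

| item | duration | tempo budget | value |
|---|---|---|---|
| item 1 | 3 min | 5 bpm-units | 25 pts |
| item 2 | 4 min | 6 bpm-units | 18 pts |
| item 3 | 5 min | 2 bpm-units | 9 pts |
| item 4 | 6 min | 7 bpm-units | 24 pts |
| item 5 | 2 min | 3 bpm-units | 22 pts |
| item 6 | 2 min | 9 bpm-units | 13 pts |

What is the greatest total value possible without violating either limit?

93 pts

Feasible sets respecting both limits:
- item 1+item 3+item 4+item 5+item 6: duration 18, tempo budget 26, value 93
- item 1+item 2+item 4+item 5: duration 15, tempo budget 21, value 89
- item 1+item 2+item 3+item 5+item 6: duration 16, tempo budget 25, value 87
Best: 93 pts.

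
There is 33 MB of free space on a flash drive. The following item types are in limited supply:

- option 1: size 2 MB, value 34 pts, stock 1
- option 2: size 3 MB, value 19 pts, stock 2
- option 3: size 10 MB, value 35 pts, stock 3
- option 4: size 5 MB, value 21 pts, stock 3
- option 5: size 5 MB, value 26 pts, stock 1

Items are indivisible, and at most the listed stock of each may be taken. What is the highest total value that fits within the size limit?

175 pts

Top feasible selections:
- 1×option 1 + 2×option 2 + 1×option 3 + 2×option 4 + 1×option 5: size 33, value 175
- 1×option 1 + 2×option 2 + 1×option 3 + 3×option 4: size 33, value 170
Best: 175 pts.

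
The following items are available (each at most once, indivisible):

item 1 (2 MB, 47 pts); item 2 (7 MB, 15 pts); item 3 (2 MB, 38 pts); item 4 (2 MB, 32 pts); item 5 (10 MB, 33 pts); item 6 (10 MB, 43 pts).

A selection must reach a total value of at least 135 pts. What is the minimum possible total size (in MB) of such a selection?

16

Subsets with value ≥ 135, sorted by total size:
- item 1+item 3+item 4+item 6: size 16, value 160
- item 1+item 3+item 4+item 5: size 16, value 150
- item 1+item 2+item 3+item 6: size 21, value 143
Minimum size: 16 MB.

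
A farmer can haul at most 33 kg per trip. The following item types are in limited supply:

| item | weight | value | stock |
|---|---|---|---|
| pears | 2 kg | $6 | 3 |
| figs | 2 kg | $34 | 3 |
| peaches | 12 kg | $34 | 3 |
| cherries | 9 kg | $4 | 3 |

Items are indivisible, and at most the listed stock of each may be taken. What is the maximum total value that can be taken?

Best selections within weight 33 and stock limits:
- 1×pears + 3×figs + 2×peaches: weight 32, value 176
- 3×figs + 2×peaches: weight 30, value 170
- 3×pears + 3×figs + 1×peaches + 1×cherries: weight 33, value 158
- 3×pears + 3×figs + 1×peaches: weight 24, value 154
Best: $176.

$176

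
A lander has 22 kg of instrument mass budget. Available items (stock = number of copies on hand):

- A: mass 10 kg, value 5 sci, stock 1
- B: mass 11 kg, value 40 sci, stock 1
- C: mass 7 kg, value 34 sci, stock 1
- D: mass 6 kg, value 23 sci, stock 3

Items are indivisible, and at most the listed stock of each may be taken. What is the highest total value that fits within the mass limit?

80 sci

Top feasible selections:
- 1×C + 2×D: mass 19, value 80
- 1×B + 1×C: mass 18, value 74
- 3×D: mass 18, value 69
- 1×B + 1×D: mass 17, value 63
Best: 80 sci.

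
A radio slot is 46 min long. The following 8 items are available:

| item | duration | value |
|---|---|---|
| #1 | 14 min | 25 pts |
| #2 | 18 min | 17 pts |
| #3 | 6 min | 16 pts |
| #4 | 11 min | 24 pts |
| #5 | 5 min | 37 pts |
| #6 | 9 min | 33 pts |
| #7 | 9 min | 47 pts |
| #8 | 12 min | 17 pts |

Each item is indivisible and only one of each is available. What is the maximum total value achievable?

158 pts

Check high-value combinations within 46 min:
- #1+#3+#5+#6+#7: duration 14+6+5+9+9=43, value 25+16+37+33+47=158
- #4+#5+#6+#7+#8: duration 11+5+9+9+12=46, value 24+37+33+47+17=158
- #3+#4+#5+#6+#7: duration 6+11+5+9+9=40, value 16+24+37+33+47=157
- #3+#5+#6+#7+#8: duration 6+5+9+9+12=41, value 16+37+33+47+17=150
- #1+#3+#4+#5+#7: duration 14+6+11+5+9=45, value 25+16+24+37+47=149
Best: 158 pts.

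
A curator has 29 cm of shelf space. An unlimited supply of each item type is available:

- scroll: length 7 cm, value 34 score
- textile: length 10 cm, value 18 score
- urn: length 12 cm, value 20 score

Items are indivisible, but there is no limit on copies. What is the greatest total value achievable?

Best value-per-unit is scroll at 34/7, and filling with it alone uses length 4×7=28. No mix of the others beats 4×34 = 136.

136 score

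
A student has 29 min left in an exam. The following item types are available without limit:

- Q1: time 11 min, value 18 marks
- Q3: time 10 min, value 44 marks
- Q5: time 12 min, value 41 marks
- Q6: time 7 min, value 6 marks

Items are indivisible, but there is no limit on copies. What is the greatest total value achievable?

Best value-per-unit is Q3 at 44/10; filling with it alone gives 2×44 = 88.
Optimal mix: 2×Q3 + 1×Q6 → time 27, value 94.

94 marks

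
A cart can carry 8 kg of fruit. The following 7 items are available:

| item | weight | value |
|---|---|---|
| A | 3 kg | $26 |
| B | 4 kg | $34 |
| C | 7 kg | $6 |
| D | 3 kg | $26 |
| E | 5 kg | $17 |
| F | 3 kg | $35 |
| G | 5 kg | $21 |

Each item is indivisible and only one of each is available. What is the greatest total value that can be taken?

$69

Check high-value combinations within 8 kg:
- B+F: weight 4+3=7, value 34+35=69
- A+F: weight 3+3=6, value 26+35=61
- D+F: weight 3+3=6, value 26+35=61
- A+B: weight 3+4=7, value 26+34=60
Best: $69.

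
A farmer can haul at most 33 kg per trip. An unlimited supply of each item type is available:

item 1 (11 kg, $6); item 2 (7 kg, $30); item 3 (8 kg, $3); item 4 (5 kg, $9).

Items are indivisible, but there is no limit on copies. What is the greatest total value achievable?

Best value-per-unit is item 2 at 30/7; filling with it alone gives 4×30 = 120.
Optimal mix: 4×item 2 + 1×item 4 → weight 33, value 129.

$129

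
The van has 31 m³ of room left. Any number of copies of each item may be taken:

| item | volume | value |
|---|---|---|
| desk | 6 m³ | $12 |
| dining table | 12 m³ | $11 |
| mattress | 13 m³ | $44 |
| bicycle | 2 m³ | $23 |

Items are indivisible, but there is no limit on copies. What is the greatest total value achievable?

Best value-per-unit is bicycle at 23/2, and filling with it alone uses volume 15×2=30. No mix of the others beats 15×23 = 345.

$345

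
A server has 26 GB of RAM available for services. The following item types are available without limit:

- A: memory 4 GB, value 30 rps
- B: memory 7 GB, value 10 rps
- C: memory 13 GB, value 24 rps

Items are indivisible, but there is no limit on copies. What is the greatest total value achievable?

180 rps

Best value-per-unit is A at 30/4, and filling with it alone uses memory 6×4=24. No mix of the others beats 6×30 = 180.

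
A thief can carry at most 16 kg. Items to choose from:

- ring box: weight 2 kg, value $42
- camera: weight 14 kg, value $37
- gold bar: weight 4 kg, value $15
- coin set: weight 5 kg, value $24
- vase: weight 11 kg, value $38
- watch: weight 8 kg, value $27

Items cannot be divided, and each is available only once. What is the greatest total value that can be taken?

This is a 0/1 knapsack; check combinations near the capacity.
- ring box+coin set+watch: weight 2+5+8=15, value 42+24+27=93
- ring box+gold bar+watch: weight 2+4+8=14, value 42+15+27=84
- ring box+gold bar+coin set: weight 2+4+5=11, value 42+15+24=81
- ring box+vase: weight 2+11=13, value 42+38=80
Best: $93.

$93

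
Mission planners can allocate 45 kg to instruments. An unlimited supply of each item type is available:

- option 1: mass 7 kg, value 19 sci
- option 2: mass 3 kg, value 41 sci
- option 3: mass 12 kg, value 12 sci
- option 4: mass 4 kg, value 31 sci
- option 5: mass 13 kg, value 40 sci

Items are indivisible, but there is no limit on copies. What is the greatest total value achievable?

615 sci

Best value-per-unit is option 2 at 41/3, and filling with it alone uses mass 15×3=45. No mix of the others beats 15×41 = 615.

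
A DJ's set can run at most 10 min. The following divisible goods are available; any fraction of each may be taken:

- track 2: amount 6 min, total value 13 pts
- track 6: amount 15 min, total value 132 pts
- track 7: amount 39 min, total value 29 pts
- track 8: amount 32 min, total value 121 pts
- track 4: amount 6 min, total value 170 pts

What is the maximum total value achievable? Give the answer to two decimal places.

205.20

Take in order of value per unit:
- track 4 (170/6 per unit): all 6 → value 170, running total 170.00
- track 6 (132/15 per unit): 4 of 15 → value 4×132/15 = 35.2000, running total 205.20
Total 205.20.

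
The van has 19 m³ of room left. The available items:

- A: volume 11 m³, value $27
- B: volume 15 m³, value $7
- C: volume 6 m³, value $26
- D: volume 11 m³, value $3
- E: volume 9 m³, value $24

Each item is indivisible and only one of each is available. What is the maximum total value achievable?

Check high-value combinations within 19 m³:
- A+C: volume 11+6=17, value 27+26=53
- C+E: volume 6+9=15, value 26+24=50
- C+D: volume 6+11=17, value 26+3=29
- A: volume 11, value 27
Best: $53.

$53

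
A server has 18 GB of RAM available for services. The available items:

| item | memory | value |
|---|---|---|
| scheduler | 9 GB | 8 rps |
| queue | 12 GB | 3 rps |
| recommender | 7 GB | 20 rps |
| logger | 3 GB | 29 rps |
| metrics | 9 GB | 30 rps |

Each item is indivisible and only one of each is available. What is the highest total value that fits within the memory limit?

This is a 0/1 knapsack; check combinations near the capacity.
- logger+metrics: memory 3+9=12, value 29+30=59
- recommender+metrics: memory 7+9=16, value 20+30=50
- recommender+logger: memory 7+3=10, value 20+29=49
- scheduler+metrics: memory 9+9=18, value 8+30=38
Best: 59 rps.

59 rps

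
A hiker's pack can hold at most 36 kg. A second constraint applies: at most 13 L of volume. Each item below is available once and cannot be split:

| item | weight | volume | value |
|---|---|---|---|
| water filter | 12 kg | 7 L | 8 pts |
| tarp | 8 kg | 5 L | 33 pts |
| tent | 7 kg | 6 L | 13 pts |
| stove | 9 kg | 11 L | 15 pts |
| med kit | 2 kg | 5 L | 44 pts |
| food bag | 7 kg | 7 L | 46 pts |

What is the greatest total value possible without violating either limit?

90 pts

Feasible sets respecting both limits:
- med kit+food bag: weight 9, volume 12, value 90
- tarp+food bag: weight 15, volume 12, value 79
- tarp+med kit: weight 10, volume 10, value 77
Best: 90 pts.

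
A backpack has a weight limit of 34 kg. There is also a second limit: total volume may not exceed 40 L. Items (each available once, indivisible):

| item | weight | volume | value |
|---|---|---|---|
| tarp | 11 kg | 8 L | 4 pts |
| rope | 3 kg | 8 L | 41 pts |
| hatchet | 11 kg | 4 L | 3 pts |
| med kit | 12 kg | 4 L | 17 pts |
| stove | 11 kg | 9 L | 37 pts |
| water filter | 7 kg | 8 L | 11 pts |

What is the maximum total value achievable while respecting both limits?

106 pts

Feasible sets respecting both limits:
- rope+med kit+stove+water filter: weight 33, volume 29, value 106
- rope+med kit+stove: weight 26, volume 21, value 95
- tarp+rope+stove+water filter: weight 32, volume 33, value 93
- rope+hatchet+stove+water filter: weight 32, volume 29, value 92
Best: 106 pts.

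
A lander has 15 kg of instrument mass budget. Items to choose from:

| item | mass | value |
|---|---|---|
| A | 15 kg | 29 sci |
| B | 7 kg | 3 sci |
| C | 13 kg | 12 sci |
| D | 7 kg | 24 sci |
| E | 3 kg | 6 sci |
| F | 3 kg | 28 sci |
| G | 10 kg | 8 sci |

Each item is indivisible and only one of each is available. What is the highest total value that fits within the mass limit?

58 sci

Check high-value combinations within 15 kg:
- D+E+F: mass 7+3+3=13, value 24+6+28=58
- D+F: mass 7+3=10, value 24+28=52
- B+E+F: mass 7+3+3=13, value 3+6+28=37
- F+G: mass 3+10=13, value 28+8=36
Best: 58 sci.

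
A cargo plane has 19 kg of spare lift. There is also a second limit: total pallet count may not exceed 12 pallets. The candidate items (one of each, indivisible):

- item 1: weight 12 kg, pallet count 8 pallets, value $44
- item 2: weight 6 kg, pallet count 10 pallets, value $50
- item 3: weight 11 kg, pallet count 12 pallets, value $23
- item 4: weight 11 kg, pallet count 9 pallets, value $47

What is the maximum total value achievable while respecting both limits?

$50

Feasible sets respecting both limits:
- item 2: weight 6, pallet count 10, value 50
- item 4: weight 11, pallet count 9, value 47
- item 1: weight 12, pallet count 8, value 44
Best: $50.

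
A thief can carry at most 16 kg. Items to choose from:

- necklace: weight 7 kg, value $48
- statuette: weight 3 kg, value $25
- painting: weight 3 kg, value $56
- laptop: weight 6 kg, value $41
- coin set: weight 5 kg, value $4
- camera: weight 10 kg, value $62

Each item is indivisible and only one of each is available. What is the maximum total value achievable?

Check high-value combinations within 16 kg:
- necklace+painting+laptop: weight 7+3+6=16, value 48+56+41=145
- statuette+painting+camera: weight 3+3+10=16, value 25+56+62=143
- necklace+statuette+painting: weight 7+3+3=13, value 48+25+56=129
Best: $145.

$145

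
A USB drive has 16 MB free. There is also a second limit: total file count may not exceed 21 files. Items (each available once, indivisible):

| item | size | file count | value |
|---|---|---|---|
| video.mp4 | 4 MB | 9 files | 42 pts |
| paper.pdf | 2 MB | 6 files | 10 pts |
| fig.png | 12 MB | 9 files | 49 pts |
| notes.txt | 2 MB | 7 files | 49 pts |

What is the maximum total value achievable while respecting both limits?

Feasible sets respecting both limits:
- fig.png+notes.txt: size 14, file count 16, value 98
- video.mp4+fig.png: size 16, file count 18, value 91
- video.mp4+notes.txt: size 6, file count 16, value 91
Best: 98 pts.

98 pts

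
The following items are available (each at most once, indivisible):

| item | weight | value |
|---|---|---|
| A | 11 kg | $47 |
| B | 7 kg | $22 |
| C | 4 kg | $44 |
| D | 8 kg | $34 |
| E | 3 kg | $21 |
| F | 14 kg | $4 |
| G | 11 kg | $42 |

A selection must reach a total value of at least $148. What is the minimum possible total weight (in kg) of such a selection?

29

Subsets with value ≥ 148, sorted by total weight:
- A+C+E+G: weight 29, value 154
- A+B+C+D+E: weight 33, value 168
Minimum weight: 29 kg.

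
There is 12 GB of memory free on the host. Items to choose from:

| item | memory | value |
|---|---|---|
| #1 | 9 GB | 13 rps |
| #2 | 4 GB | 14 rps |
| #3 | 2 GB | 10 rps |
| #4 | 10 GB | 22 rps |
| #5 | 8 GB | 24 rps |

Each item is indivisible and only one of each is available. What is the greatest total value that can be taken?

Check high-value combinations within 12 GB:
- #2+#5: memory 4+8=12, value 14+24=38
- #3+#5: memory 2+8=10, value 10+24=34
- #3+#4: memory 2+10=12, value 10+22=32
- #2+#3: memory 4+2=6, value 14+10=24
Best: 38 rps.

38 rps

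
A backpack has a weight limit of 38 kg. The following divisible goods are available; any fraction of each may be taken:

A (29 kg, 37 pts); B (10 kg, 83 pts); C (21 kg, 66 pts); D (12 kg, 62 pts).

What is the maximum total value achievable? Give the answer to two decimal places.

195.29

Take in order of value per unit:
- B (83/10 per unit): all 10 → value 83, running total 83.00
- D (62/12 per unit): all 12 → value 62, running total 145.00
- C (66/21 per unit): 16 of 21 → value 16×66/21 = 50.2857, running total 195.29
Total 195.29.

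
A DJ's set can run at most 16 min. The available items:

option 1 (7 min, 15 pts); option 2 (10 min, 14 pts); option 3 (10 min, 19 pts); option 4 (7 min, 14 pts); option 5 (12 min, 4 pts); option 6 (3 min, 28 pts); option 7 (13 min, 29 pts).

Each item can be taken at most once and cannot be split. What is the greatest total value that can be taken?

57 pts

Check high-value combinations within 16 min:
- option 6+option 7: duration 3+13=16, value 28+29=57
- option 3+option 6: duration 10+3=13, value 19+28=47
- option 1+option 6: duration 7+3=10, value 15+28=43
- option 4+option 6: duration 7+3=10, value 14+28=42
- option 2+option 6: duration 10+3=13, value 14+28=42
Best: 57 pts.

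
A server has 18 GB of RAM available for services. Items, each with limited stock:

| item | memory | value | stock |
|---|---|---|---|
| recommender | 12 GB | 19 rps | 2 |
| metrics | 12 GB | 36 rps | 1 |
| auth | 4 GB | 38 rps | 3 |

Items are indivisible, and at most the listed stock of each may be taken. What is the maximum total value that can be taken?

Best selections within memory 18 and stock limits:
- 3×auth: memory 12, value 114
- 2×auth: memory 8, value 76
- 1×metrics + 1×auth: memory 16, value 74
Best: 114 rps.

114 rps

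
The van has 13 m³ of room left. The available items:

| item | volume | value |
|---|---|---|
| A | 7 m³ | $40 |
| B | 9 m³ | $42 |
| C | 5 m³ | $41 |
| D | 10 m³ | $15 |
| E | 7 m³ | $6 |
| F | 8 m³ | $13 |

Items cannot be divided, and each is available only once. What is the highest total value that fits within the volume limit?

$81

Check high-value combinations within 13 m³:
- A+C: volume 7+5=12, value 40+41=81
- C+F: volume 5+8=13, value 41+13=54
- C+E: volume 5+7=12, value 41+6=47
Best: $81.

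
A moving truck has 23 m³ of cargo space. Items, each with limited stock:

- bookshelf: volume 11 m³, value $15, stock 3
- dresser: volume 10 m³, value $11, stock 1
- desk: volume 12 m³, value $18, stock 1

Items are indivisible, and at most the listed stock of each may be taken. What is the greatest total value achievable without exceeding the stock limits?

Best selections within volume 23 and stock limits:
- 1×bookshelf + 1×desk: volume 23, value 33
- 2×bookshelf: volume 22, value 30
- 1×dresser + 1×desk: volume 22, value 29
Best: $33.

$33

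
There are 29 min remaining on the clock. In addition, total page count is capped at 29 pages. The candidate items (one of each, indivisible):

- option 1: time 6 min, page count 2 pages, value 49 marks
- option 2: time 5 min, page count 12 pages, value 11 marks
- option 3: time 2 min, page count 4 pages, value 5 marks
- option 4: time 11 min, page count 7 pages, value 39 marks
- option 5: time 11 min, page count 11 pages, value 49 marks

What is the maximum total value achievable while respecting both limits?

Feasible sets respecting both limits:
- option 1+option 4+option 5: time 28, page count 20, value 137
- option 1+option 2+option 3+option 5: time 24, page count 29, value 114
- option 1+option 2+option 5: time 22, page count 25, value 109
Best: 137 marks.

137 marks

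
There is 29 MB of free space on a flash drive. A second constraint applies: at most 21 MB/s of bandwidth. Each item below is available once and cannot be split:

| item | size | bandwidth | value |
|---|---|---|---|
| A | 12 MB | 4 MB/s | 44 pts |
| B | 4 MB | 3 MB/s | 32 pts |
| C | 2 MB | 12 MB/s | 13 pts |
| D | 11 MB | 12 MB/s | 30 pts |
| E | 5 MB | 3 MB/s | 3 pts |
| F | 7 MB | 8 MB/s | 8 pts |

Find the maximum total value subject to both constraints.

106 pts

Feasible sets respecting both limits:
- A+B+D: size 27, bandwidth 19, value 106
- A+B+C: size 18, bandwidth 19, value 89
- A+B+E+F: size 28, bandwidth 18, value 87
Best: 106 pts.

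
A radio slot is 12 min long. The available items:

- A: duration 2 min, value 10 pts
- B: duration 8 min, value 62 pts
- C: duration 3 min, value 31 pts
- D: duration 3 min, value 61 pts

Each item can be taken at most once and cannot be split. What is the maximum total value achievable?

123 pts

This is a 0/1 knapsack; check combinations near the capacity.
- B+D: duration 8+3=11, value 62+61=123
- A+C+D: duration 2+3+3=8, value 10+31+61=102
- B+C: duration 8+3=11, value 62+31=93
- C+D: duration 3+3=6, value 31+61=92
- A+B: duration 2+8=10, value 10+62=72
Best: 123 pts.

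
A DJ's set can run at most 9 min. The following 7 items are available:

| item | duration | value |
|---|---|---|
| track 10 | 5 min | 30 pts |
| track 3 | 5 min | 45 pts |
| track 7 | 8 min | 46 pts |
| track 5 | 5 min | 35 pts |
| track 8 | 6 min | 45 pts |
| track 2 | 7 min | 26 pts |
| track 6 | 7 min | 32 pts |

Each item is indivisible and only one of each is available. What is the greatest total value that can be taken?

Check high-value combinations within 9 min:
- track 7: duration 8, value 46
- track 3: duration 5, value 45
- track 8: duration 6, value 45
Best: 46 pts.

46 pts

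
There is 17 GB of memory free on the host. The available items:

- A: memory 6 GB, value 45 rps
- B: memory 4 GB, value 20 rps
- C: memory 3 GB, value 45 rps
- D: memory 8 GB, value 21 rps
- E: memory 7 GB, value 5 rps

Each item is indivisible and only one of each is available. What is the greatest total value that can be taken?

Check high-value combinations within 17 GB:
- A+C+D: memory 6+3+8=17, value 45+45+21=111
- A+B+C: memory 6+4+3=13, value 45+20+45=110
- A+C+E: memory 6+3+7=16, value 45+45+5=95
- A+C: memory 6+3=9, value 45+45=90
Best: 111 rps.

111 rps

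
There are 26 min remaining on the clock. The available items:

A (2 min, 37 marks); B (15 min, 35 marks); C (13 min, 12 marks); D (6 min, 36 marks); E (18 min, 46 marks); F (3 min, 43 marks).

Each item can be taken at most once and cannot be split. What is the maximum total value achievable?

This is a 0/1 knapsack; check combinations near the capacity.
- A+B+D+F: time 2+15+6+3=26, value 37+35+36+43=151
- A+C+D+F: time 2+13+6+3=24, value 37+12+36+43=128
- A+E+F: time 2+18+3=23, value 37+46+43=126
- A+D+E: time 2+6+18=26, value 37+36+46=119
- A+D+F: time 2+6+3=11, value 37+36+43=116
Best: 151 marks.

151 marks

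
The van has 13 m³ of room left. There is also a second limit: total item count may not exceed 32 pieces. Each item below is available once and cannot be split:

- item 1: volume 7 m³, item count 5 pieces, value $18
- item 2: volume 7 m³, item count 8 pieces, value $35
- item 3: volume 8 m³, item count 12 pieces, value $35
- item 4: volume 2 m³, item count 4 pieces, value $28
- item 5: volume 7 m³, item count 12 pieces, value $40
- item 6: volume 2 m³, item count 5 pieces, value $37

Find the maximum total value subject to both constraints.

$105

Feasible sets respecting both limits:
- item 4+item 5+item 6: volume 11, item count 21, value 105
- item 2+item 4+item 6: volume 11, item count 17, value 100
- item 3+item 4+item 6: volume 12, item count 21, value 100
Best: $105.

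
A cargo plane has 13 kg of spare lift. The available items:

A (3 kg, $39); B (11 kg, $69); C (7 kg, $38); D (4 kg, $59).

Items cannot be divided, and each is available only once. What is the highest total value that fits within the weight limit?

Check high-value combinations within 13 kg:
- A+D: weight 3+4=7, value 39+59=98
- C+D: weight 7+4=11, value 38+59=97
- A+C: weight 3+7=10, value 39+38=77
- B: weight 11, value 69
- D: weight 4, value 59
Best: $98.

$98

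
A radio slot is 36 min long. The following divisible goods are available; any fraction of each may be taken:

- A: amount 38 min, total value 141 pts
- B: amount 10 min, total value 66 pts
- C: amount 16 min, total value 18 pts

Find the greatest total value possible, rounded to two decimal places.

162.47

Take in order of value per unit:
- B (66/10 per unit): all 10 → value 66, running total 66.00
- A (141/38 per unit): 26 of 38 → value 26×141/38 = 96.4737, running total 162.47
Total 162.47.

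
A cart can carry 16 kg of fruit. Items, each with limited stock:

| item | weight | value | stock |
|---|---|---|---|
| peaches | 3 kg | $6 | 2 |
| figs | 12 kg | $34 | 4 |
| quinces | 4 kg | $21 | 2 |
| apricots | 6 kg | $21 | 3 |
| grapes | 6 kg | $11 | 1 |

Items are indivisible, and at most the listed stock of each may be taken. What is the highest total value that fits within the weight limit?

$63

Best selections within weight 16 and stock limits:
- 2×quinces + 1×apricots: weight 14, value 63
- 1×quinces + 2×apricots: weight 16, value 63
- 1×figs + 1×quinces: weight 16, value 55
- 2×peaches + 2×quinces: weight 14, value 54
Best: $63.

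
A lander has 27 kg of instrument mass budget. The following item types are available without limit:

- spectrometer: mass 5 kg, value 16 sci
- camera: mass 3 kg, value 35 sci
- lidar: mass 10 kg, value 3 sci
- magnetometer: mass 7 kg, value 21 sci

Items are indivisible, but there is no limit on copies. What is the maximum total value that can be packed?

Best value-per-unit is camera at 35/3, and filling with it alone uses mass 9×3=27. No mix of the others beats 9×35 = 315.

315 sci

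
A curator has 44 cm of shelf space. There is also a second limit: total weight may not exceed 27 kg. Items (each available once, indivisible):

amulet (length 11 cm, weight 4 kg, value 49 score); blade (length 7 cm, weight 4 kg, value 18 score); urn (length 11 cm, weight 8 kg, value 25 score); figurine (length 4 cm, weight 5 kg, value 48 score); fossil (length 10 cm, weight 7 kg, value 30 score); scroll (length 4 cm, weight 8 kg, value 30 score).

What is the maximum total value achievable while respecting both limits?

Feasible sets respecting both limits:
- amulet+figurine+fossil+scroll: length 29, weight 24, value 157
- amulet+urn+figurine+fossil: length 36, weight 24, value 152
- amulet+urn+figurine+scroll: length 30, weight 25, value 152
- amulet+blade+figurine+fossil: length 32, weight 20, value 145
Best: 157 score.

157 score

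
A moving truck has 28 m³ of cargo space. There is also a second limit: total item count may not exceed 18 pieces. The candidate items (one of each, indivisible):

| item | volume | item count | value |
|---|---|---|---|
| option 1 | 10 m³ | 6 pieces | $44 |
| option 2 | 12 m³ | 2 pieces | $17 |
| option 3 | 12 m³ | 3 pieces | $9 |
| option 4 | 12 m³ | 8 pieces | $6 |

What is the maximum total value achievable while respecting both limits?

$61

Feasible sets respecting both limits:
- option 1+option 2: volume 22, item count 8, value 61
- option 1+option 3: volume 22, item count 9, value 53
- option 1+option 4: volume 22, item count 14, value 50
Best: $61.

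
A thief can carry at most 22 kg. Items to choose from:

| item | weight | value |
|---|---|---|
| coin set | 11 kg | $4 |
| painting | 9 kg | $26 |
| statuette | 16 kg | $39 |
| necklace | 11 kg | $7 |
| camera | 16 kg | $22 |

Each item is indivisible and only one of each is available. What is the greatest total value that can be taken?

$39

This is a 0/1 knapsack; check combinations near the capacity.
- statuette: weight 16, value 39
- painting+necklace: weight 9+11=20, value 26+7=33
- coin set+painting: weight 11+9=20, value 4+26=30
- painting: weight 9, value 26
- camera: weight 16, value 22
Best: $39.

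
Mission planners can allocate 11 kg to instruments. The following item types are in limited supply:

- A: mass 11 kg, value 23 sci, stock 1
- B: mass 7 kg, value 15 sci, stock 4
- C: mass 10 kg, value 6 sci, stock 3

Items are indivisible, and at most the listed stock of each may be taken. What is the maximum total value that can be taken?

23 sci

Top feasible selections:
- 1×A: mass 11, value 23
- 1×B: mass 7, value 15
Best: 23 sci.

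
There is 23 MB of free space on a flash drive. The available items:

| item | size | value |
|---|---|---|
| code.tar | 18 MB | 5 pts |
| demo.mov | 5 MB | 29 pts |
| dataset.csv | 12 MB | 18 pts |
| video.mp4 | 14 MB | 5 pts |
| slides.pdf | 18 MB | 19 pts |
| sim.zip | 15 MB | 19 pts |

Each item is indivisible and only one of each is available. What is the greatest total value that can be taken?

48 pts

Check high-value combinations within 23 MB:
- demo.mov+sim.zip: size 5+15=20, value 29+19=48
- demo.mov+slides.pdf: size 5+18=23, value 29+19=48
- demo.mov+dataset.csv: size 5+12=17, value 29+18=47
- demo.mov+video.mp4: size 5+14=19, value 29+5=34
- code.tar+demo.mov: size 18+5=23, value 5+29=34
Best: 48 pts.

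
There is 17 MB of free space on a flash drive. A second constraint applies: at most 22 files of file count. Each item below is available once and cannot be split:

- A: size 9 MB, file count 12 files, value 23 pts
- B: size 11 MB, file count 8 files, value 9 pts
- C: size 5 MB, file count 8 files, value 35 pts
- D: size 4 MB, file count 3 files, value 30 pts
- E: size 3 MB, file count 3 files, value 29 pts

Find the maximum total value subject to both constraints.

Feasible sets respecting both limits:
- C+D+E: size 12, file count 14, value 94
- A+D+E: size 16, file count 18, value 82
- C+D: size 9, file count 11, value 65
Best: 94 pts.

94 pts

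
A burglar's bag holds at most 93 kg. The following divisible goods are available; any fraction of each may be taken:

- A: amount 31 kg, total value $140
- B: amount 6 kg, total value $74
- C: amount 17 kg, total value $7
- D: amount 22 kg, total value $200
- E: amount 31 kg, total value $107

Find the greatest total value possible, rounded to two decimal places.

Take in order of value per unit:
- B (74/6 per unit): all 6 → value 74, running total 74.00
- D (200/22 per unit): all 22 → value 200, running total 274.00
- A (140/31 per unit): all 31 → value 140, running total 414.00
- E (107/31 per unit): all 31 → value 107, running total 521.00
- C (7/17 per unit): 3 of 17 → value 3×7/17 = 1.2353, running total 522.24
Total 522.24.

522.24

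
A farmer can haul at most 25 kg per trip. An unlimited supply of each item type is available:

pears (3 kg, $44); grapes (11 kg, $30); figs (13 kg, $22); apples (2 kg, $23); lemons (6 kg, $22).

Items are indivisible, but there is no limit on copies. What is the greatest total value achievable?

$354

Best value-per-unit is pears at 44/3; filling with it alone gives 8×44 = 352.
Optimal mix: 7×pears + 2×apples → weight 25, value 354.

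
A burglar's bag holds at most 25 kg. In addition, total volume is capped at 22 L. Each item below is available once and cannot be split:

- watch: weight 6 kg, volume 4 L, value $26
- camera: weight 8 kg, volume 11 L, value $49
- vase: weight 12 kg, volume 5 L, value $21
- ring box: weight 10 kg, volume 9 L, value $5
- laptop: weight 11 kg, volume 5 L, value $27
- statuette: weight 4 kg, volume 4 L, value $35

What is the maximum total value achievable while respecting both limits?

Feasible sets respecting both limits:
- camera+laptop+statuette: weight 23, volume 20, value 111
- watch+camera+statuette: weight 18, volume 19, value 110
- camera+vase+statuette: weight 24, volume 20, value 105
- watch+camera+laptop: weight 25, volume 20, value 102
Best: $111.

$111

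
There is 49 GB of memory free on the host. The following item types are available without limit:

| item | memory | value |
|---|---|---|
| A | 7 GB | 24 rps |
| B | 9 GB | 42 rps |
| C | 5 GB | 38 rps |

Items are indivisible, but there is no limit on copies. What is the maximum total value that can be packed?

Best value-per-unit is C at 38/5; filling with it alone gives 9×38 = 342.
Optimal mix: 1×B + 8×C → memory 49, value 346.

346 rps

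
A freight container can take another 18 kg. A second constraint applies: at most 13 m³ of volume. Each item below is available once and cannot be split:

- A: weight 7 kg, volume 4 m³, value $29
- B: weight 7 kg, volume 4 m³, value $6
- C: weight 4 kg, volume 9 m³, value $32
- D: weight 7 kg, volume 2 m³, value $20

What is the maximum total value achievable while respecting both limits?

Feasible sets respecting both limits:
- A+C: weight 11, volume 13, value 61
- C+D: weight 11, volume 11, value 52
- A+D: weight 14, volume 6, value 49
Best: $61.

$61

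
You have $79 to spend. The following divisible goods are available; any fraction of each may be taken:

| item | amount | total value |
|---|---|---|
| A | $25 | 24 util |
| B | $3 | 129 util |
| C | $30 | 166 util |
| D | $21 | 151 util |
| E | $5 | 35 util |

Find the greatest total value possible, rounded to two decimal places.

500.20

Take in order of value per unit:
- B (129/3 per unit): all 3 → value 129, running total 129.00
- D (151/21 per unit): all 21 → value 151, running total 280.00
- E (35/5 per unit): all 5 → value 35, running total 315.00
- C (166/30 per unit): all 30 → value 166, running total 481.00
- A (24/25 per unit): 20 of 25 → value 20×24/25 = 19.2000, running total 500.20
Total 500.20.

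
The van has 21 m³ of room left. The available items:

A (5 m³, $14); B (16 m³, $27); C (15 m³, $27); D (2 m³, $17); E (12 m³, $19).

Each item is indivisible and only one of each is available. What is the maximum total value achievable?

Check high-value combinations within 21 m³:
- A+D+E: volume 5+2+12=19, value 14+17+19=50
- C+D: volume 15+2=17, value 27+17=44
- B+D: volume 16+2=18, value 27+17=44
- A+C: volume 5+15=20, value 14+27=41
Best: $50.

$50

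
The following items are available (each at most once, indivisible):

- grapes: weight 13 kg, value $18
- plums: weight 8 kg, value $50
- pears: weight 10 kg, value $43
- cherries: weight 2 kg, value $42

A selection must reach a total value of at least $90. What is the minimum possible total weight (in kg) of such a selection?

10

Subsets with value ≥ 90, sorted by total weight:
- plums+cherries: weight 10, value 92
- plums+pears: weight 18, value 93
Minimum weight: 10 kg.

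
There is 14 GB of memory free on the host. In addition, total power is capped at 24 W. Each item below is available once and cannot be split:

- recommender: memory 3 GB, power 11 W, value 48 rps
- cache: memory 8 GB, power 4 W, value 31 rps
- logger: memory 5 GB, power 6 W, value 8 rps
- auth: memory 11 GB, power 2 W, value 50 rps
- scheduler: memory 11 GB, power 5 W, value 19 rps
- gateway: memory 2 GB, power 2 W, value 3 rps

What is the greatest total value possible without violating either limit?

98 rps

Feasible sets respecting both limits:
- recommender+auth: memory 14, power 13, value 98
- recommender+cache+gateway: memory 13, power 17, value 82
- recommender+cache: memory 11, power 15, value 79
- recommender+scheduler: memory 14, power 16, value 67
Best: 98 rps.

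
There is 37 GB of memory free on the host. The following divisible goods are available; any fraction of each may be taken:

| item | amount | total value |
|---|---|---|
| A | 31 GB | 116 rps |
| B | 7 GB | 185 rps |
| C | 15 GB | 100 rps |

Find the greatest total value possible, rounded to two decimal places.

341.13

Take in order of value per unit:
- B (185/7 per unit): all 7 → value 185, running total 185.00
- C (100/15 per unit): all 15 → value 100, running total 285.00
- A (116/31 per unit): 15 of 31 → value 15×116/31 = 56.1290, running total 341.13
Total 341.13.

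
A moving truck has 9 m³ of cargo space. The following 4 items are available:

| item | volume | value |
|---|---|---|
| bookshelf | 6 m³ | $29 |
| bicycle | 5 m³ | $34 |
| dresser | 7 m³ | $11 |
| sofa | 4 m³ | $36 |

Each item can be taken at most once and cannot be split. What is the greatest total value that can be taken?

$70

Check high-value combinations within 9 m³:
- bicycle+sofa: volume 5+4=9, value 34+36=70
- sofa: volume 4, value 36
- bicycle: volume 5, value 34
- bookshelf: volume 6, value 29
Best: $70.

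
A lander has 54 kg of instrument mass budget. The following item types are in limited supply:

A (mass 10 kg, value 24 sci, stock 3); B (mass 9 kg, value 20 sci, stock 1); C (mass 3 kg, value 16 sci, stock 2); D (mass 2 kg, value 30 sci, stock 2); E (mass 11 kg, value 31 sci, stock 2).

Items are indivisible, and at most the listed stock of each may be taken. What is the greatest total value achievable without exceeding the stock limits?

Top feasible selections:
- 2×A + 2×C + 2×D + 2×E: mass 52, value 202
- 1×A + 1×B + 2×C + 2×D + 2×E: mass 51, value 198
- 3×A + 2×C + 2×D + 1×E: mass 51, value 195
Best: 202 sci.

202 sci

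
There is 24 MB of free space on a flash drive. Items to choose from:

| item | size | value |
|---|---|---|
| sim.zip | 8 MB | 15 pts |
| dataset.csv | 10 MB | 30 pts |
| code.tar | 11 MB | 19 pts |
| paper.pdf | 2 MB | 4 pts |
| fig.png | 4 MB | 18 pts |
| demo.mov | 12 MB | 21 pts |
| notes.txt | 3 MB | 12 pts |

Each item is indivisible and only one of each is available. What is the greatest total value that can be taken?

This is a 0/1 knapsack; check combinations near the capacity.
- sim.zip+dataset.csv+paper.pdf+fig.png: size 8+10+2+4=24, value 15+30+4+18=67
- dataset.csv+paper.pdf+fig.png+notes.txt: size 10+2+4+3=19, value 30+4+18+12=64
- sim.zip+dataset.csv+fig.png: size 8+10+4=22, value 15+30+18=63
- sim.zip+dataset.csv+paper.pdf+notes.txt: size 8+10+2+3=23, value 15+30+4+12=61
Best: 67 pts.

67 pts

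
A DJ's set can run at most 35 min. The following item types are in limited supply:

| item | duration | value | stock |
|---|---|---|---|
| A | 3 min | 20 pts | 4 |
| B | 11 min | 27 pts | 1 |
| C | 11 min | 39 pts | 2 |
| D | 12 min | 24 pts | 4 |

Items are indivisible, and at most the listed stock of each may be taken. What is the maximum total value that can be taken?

Best selections within duration 35 and stock limits:
- 4×A + 2×C: duration 34, value 158
- 4×A + 1×B + 1×C: duration 34, value 146
- 4×A + 1×C + 1×D: duration 35, value 143
Best: 158 pts.

158 pts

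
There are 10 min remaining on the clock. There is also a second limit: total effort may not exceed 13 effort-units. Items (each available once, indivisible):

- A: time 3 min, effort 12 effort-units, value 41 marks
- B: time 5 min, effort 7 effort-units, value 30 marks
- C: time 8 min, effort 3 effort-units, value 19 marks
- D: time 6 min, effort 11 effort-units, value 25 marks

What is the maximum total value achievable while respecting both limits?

41 marks

Feasible sets respecting both limits:
- A: time 3, effort 12, value 41
- B: time 5, effort 7, value 30
- D: time 6, effort 11, value 25
- C: time 8, effort 3, value 19
Best: 41 marks.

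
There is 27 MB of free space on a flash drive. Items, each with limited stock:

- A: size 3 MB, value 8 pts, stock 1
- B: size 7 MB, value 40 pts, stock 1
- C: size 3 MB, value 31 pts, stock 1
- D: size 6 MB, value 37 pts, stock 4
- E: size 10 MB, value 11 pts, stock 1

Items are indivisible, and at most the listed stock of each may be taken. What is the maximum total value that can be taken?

179 pts

Top feasible selections:
- 1×C + 4×D: size 27, value 179
- 1×A + 4×D: size 27, value 156
Best: 179 pts.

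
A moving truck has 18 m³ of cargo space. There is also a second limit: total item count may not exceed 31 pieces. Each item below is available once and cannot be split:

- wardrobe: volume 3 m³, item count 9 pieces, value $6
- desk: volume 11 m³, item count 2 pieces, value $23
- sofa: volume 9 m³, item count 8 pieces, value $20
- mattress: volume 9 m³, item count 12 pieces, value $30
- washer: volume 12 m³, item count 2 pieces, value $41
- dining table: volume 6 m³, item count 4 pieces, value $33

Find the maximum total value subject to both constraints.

$74

Feasible sets respecting both limits:
- washer+dining table: volume 18, item count 6, value 74
- wardrobe+mattress+dining table: volume 18, item count 25, value 69
- mattress+dining table: volume 15, item count 16, value 63
- wardrobe+sofa+dining table: volume 18, item count 21, value 59
Best: $74.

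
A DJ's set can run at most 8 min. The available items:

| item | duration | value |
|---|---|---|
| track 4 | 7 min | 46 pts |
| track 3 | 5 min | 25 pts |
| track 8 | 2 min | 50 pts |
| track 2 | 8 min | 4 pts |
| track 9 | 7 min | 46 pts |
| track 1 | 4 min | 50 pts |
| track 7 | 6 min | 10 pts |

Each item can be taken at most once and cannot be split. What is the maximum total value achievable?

100 pts

Check high-value combinations within 8 min:
- track 8+track 1: duration 2+4=6, value 50+50=100
- track 3+track 8: duration 5+2=7, value 25+50=75
- track 8+track 7: duration 2+6=8, value 50+10=60
- track 8: duration 2, value 50
Best: 100 pts.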